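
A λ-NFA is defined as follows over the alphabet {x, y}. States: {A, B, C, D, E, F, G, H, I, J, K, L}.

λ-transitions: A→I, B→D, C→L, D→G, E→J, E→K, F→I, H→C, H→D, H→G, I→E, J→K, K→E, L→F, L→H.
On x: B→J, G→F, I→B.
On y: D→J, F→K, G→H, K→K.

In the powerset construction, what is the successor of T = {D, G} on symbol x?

G on x → {F}.
No x-transition from D.
Union after reading x: {F}.
Now take the λ-closure:
From F via λ: add I.
From I via λ: add E.
From E via λ: add J, K.
No new states can be added; the closed set is {E, F, I, J, K}.

{E, F, I, J, K}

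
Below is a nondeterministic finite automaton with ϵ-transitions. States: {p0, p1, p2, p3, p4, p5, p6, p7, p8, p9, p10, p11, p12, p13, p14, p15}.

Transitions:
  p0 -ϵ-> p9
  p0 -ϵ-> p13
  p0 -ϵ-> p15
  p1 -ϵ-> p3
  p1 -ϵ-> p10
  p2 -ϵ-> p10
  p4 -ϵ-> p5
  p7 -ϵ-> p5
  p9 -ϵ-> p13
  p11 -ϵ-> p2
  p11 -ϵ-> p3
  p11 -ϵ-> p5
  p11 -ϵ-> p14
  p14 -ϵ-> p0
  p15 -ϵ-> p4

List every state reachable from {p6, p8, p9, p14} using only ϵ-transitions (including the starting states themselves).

Start with {p6, p8, p9, p14}.
From p9 via ϵ: add p13.
From p14 via ϵ: add p0.
From p0 via ϵ: add p15.
From p15 via ϵ: add p4.
From p4 via ϵ: add p5.
No new states can be added; the closed set is {p0, p4, p5, p6, p8, p9, p13, p14, p15}.

{p0, p4, p5, p6, p8, p9, p13, p14, p15}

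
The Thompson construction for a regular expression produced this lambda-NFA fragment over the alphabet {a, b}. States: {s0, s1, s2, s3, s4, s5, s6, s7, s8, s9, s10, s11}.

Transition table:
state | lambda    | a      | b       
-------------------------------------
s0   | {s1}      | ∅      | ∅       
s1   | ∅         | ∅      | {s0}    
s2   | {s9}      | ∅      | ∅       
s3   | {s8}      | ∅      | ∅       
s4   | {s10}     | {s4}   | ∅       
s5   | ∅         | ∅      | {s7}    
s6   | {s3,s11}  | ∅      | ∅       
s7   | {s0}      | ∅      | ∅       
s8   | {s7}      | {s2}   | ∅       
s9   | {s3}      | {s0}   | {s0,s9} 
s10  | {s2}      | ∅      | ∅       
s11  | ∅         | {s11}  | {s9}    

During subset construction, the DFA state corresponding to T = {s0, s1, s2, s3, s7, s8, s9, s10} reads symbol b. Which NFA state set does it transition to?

s1 on b → {s0}.
s9 on b → {s0, s9}.
No b-transition from s0, s2, s3, s7, s8, s10.
Union after reading b: {s0, s9}.
Now take the lambda-closure:
From s0 via lambda: add s1.
From s9 via lambda: add s3.
From s3 via lambda: add s8.
From s8 via lambda: add s7.
No new states can be added; the closed set is {s0, s1, s3, s7, s8, s9}.

{s0, s1, s3, s7, s8, s9}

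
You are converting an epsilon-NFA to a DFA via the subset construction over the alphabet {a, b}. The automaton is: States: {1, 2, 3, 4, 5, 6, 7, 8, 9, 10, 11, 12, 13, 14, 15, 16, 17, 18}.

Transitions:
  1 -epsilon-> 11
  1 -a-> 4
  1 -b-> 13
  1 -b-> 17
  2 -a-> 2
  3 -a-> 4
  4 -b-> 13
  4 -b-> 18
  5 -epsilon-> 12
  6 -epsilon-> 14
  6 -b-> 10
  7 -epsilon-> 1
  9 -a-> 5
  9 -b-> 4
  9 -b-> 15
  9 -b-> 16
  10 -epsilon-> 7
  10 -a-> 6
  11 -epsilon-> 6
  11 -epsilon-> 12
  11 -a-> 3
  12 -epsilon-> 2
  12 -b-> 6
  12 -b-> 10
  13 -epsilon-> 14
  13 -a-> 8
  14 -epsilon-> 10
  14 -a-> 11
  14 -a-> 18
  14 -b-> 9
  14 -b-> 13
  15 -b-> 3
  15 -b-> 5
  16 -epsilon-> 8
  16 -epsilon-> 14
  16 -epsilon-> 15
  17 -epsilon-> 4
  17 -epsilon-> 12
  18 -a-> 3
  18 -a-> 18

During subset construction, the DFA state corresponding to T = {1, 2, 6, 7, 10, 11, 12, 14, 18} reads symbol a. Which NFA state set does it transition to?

1 on a → {4}.
2 on a → {2}.
10 on a → {6}.
11 on a → {3}.
14 on a → {11, 18}.
18 on a → {3, 18}.
No a-transition from 6, 7, 12.
Union after reading a: {2, 3, 4, 6, 11, 18}.
Now take the epsilon-closure:
From 6 via epsilon: add 14.
From 11 via epsilon: add 12.
From 14 via epsilon: add 10.
From 10 via epsilon: add 7.
From 7 via epsilon: add 1.
No new states can be added; the closed set is {1, 2, 3, 4, 6, 7, 10, 11, 12, 14, 18}.

{1, 2, 3, 4, 6, 7, 10, 11, 12, 14, 18}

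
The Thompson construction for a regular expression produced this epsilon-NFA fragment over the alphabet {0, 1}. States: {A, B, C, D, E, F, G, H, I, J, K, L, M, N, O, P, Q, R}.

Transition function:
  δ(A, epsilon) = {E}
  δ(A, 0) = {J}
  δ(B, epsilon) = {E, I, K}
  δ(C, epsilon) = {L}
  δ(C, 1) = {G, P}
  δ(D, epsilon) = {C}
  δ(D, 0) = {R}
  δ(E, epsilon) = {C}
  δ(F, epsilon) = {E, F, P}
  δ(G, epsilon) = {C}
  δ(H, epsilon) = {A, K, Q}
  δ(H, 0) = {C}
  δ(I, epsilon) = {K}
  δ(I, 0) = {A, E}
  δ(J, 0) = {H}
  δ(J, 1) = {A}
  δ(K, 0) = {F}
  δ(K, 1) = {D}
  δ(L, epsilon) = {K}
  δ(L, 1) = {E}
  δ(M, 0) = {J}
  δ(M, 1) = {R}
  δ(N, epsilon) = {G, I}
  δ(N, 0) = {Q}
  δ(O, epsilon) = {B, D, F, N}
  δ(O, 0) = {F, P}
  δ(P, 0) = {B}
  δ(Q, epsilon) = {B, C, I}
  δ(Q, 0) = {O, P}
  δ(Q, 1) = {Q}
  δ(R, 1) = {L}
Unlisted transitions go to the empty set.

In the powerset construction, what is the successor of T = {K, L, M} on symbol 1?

K on 1 → {D}.
L on 1 → {E}.
M on 1 → {R}.
Union after reading 1: {D, E, R}.
Now take the epsilon-closure:
From D via epsilon: add C.
From C via epsilon: add L.
From L via epsilon: add K.
No new states can be added; the closed set is {C, D, E, K, L, R}.

{C, D, E, K, L, R}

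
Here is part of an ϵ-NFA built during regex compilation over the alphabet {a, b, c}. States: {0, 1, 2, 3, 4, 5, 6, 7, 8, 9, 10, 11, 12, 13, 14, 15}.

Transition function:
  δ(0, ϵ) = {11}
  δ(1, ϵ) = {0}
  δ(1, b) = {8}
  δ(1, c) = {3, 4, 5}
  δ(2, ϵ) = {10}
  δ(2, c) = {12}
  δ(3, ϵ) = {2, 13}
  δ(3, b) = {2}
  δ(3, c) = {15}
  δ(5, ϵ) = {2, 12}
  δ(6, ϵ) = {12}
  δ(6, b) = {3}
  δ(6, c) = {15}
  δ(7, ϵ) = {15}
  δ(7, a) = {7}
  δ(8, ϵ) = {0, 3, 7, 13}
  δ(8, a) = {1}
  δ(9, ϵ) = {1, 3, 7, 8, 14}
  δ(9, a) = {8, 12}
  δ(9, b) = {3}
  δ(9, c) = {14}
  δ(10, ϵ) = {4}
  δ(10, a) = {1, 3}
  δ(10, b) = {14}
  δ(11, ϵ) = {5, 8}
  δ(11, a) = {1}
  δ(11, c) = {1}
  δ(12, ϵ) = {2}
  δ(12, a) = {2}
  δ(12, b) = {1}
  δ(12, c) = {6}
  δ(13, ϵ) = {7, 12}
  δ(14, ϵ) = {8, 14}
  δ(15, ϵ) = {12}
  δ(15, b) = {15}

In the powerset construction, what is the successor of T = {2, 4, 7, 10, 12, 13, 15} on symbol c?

{2, 4, 6, 10, 12}

2 on c → {12}.
12 on c → {6}.
No c-transition from 4, 7, 10, 13, 15.
Union after reading c: {6, 12}.
Now take the ϵ-closure:
From 12 via ϵ: add 2.
From 2 via ϵ: add 10.
From 10 via ϵ: add 4.
No new states can be added; the closed set is {2, 4, 6, 10, 12}.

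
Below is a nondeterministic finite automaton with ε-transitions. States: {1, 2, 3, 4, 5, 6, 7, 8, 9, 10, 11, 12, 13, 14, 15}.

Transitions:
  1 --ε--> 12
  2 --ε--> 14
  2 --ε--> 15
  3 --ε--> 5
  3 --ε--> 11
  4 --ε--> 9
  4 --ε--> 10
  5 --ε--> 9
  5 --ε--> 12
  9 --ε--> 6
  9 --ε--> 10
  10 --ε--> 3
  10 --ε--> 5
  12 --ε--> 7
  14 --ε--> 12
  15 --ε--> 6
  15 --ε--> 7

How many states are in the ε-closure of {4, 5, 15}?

10

Start with {4, 5, 15}.
From 4 via ε: add 9, 10.
From 5 via ε: add 12.
From 15 via ε: add 6, 7.
From 10 via ε: add 3.
From 3 via ε: add 11.
ε-closure = {3, 4, 5, 6, 7, 9, 10, 11, 12, 15}, which has 10 states.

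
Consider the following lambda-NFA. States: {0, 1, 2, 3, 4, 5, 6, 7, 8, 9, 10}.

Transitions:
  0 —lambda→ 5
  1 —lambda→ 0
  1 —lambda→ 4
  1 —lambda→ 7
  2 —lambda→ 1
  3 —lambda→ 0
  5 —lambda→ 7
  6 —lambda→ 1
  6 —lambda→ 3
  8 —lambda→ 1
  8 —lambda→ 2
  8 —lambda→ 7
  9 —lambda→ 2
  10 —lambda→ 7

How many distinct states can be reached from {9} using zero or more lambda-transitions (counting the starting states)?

Start with {9}.
From 9 via lambda: add 2.
From 2 via lambda: add 1.
From 1 via lambda: add 0, 4, 7.
From 0 via lambda: add 5.
lambda-closure = {0, 1, 2, 4, 5, 7, 9}, which has 7 states.

7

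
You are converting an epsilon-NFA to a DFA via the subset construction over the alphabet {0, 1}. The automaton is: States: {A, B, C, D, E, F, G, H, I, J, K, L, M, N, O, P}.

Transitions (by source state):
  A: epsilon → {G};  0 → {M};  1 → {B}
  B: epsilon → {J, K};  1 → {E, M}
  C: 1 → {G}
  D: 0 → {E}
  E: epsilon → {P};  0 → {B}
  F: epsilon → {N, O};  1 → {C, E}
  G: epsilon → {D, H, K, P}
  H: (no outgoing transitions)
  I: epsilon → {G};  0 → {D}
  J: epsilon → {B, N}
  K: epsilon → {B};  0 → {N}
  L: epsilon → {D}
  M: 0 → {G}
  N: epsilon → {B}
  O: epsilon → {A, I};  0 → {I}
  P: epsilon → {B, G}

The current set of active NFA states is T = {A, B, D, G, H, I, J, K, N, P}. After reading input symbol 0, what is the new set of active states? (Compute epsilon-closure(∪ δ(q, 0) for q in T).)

A on 0 → {M}.
D on 0 → {E}.
I on 0 → {D}.
K on 0 → {N}.
No 0-transition from B, G, H, J, N, P.
Union after reading 0: {D, E, M, N}.
Now take the epsilon-closure:
From E via epsilon: add P.
From N via epsilon: add B.
From B via epsilon: add J, K.
From P via epsilon: add G.
From G via epsilon: add H.
No new states can be added; the closed set is {B, D, E, G, H, J, K, M, N, P}.

{B, D, E, G, H, J, K, M, N, P}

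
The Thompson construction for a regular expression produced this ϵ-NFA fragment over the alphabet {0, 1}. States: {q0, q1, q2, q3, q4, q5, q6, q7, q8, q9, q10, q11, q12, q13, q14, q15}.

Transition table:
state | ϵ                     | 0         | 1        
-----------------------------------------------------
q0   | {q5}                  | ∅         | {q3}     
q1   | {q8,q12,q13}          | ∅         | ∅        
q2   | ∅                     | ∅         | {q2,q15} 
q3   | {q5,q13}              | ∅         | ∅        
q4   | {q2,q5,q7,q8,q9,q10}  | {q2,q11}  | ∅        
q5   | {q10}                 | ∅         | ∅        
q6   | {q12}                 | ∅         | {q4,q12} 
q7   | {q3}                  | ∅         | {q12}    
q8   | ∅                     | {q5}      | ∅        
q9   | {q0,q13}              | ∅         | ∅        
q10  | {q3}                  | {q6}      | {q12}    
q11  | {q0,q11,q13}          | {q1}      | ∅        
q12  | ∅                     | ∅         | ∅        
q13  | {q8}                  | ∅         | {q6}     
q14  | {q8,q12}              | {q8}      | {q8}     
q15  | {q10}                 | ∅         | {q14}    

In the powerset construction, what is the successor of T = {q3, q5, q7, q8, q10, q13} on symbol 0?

q8 on 0 → {q5}.
q10 on 0 → {q6}.
No 0-transition from q3, q5, q7, q13.
Union after reading 0: {q5, q6}.
Now take the ϵ-closure:
From q5 via ϵ: add q10.
From q6 via ϵ: add q12.
From q10 via ϵ: add q3.
From q3 via ϵ: add q13.
From q13 via ϵ: add q8.
No new states can be added; the closed set is {q3, q5, q6, q8, q10, q12, q13}.

{q3, q5, q6, q8, q10, q12, q13}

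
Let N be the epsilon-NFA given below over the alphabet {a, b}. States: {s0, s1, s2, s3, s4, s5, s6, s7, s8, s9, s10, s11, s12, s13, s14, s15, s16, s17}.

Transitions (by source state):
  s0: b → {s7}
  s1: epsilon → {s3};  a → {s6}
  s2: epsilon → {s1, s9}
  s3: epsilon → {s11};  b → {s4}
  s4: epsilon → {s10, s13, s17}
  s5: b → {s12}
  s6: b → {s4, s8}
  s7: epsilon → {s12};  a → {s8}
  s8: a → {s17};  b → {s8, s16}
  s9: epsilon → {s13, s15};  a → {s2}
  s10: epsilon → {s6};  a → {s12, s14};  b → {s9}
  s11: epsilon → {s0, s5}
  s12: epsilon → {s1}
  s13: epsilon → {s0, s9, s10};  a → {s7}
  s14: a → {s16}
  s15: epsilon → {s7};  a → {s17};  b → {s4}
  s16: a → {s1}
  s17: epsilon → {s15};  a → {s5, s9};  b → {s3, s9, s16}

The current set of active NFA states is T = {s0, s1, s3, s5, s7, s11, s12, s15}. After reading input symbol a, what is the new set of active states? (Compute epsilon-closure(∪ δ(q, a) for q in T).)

s1 on a → {s6}.
s7 on a → {s8}.
s15 on a → {s17}.
No a-transition from s0, s3, s5, s11, s12.
Union after reading a: {s6, s8, s17}.
Now take the epsilon-closure:
From s17 via epsilon: add s15.
From s15 via epsilon: add s7.
From s7 via epsilon: add s12.
From s12 via epsilon: add s1.
From s1 via epsilon: add s3.
From s3 via epsilon: add s11.
From s11 via epsilon: add s0, s5.
No new states can be added; the closed set is {s0, s1, s3, s5, s6, s7, s8, s11, s12, s15, s17}.

{s0, s1, s3, s5, s6, s7, s8, s11, s12, s15, s17}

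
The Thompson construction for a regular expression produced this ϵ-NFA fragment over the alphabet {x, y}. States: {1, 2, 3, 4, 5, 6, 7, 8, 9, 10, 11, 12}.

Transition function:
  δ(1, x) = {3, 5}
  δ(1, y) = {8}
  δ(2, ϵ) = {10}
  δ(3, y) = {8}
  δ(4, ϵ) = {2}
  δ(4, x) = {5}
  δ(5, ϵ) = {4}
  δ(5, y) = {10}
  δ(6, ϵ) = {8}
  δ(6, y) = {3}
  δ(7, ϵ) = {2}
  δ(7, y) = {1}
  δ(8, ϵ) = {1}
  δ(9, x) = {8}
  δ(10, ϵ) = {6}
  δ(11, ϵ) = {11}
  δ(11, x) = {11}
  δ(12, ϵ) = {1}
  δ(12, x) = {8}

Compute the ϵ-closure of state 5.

Start with {5}.
From 5 via ϵ: add 4.
From 4 via ϵ: add 2.
From 2 via ϵ: add 10.
From 10 via ϵ: add 6.
From 6 via ϵ: add 8.
From 8 via ϵ: add 1.
No new states can be added; the closed set is {1, 2, 4, 5, 6, 8, 10}.

{1, 2, 4, 5, 6, 8, 10}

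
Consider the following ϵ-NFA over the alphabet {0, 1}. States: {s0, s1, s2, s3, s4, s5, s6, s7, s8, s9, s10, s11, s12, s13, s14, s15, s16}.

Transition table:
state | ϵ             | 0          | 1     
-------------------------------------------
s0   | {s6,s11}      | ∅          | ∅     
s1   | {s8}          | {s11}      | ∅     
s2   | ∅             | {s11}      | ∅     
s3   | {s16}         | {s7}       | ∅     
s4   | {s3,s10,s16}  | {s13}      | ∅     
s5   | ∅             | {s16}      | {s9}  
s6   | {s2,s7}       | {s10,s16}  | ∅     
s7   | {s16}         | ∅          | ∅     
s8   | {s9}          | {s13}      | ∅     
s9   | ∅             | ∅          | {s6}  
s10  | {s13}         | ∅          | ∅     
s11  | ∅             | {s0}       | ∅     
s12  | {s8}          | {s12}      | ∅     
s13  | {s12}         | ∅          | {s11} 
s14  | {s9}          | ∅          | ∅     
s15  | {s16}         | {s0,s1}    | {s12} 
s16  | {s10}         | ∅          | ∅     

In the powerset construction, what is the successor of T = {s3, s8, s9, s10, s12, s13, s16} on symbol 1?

{s2, s6, s7, s8, s9, s10, s11, s12, s13, s16}

s9 on 1 → {s6}.
s13 on 1 → {s11}.
No 1-transition from s3, s8, s10, s12, s16.
Union after reading 1: {s6, s11}.
Now take the ϵ-closure:
From s6 via ϵ: add s2, s7.
From s7 via ϵ: add s16.
From s16 via ϵ: add s10.
From s10 via ϵ: add s13.
From s13 via ϵ: add s12.
From s12 via ϵ: add s8.
From s8 via ϵ: add s9.
No new states can be added; the closed set is {s2, s6, s7, s8, s9, s10, s11, s12, s13, s16}.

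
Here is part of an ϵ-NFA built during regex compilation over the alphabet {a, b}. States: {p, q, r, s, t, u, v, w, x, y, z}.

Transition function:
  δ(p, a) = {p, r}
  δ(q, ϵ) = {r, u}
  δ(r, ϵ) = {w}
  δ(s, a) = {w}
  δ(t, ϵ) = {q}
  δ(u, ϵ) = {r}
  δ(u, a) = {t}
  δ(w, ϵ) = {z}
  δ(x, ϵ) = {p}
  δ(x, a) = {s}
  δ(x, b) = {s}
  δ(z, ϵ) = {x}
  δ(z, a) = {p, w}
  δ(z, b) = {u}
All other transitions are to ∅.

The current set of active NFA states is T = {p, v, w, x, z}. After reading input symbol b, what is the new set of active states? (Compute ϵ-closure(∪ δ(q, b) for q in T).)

x on b → {s}.
z on b → {u}.
No b-transition from p, v, w.
Union after reading b: {s, u}.
Now take the ϵ-closure:
From u via ϵ: add r.
From r via ϵ: add w.
From w via ϵ: add z.
From z via ϵ: add x.
From x via ϵ: add p.
No new states can be added; the closed set is {p, r, s, u, w, x, z}.

{p, r, s, u, w, x, z}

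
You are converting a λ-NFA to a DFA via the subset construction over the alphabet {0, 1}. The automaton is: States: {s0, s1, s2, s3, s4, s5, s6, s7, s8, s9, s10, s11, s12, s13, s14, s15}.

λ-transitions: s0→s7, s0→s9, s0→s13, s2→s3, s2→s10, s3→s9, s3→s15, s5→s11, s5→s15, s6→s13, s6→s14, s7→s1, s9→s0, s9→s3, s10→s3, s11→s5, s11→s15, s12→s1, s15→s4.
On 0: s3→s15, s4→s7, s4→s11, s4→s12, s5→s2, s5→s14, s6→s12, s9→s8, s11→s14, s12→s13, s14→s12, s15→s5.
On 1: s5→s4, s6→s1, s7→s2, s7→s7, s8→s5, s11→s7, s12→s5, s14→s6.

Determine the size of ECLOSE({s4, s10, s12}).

Start with {s4, s10, s12}.
From s10 via λ: add s3.
From s12 via λ: add s1.
From s3 via λ: add s9, s15.
From s9 via λ: add s0.
From s0 via λ: add s7, s13.
λ-closure = {s0, s1, s3, s4, s7, s9, s10, s12, s13, s15}, which has 10 states.

10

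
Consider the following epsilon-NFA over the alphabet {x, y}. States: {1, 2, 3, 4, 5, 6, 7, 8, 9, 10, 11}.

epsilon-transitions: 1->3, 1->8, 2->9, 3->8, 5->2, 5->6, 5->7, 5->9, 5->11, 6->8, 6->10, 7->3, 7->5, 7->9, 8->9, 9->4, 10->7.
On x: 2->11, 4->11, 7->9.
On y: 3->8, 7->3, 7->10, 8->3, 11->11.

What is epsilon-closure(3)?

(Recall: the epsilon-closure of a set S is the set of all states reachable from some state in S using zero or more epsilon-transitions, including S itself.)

{3, 4, 8, 9}

Start with {3}.
From 3 via epsilon: add 8.
From 8 via epsilon: add 9.
From 9 via epsilon: add 4.
No new states can be added; the closed set is {3, 4, 8, 9}.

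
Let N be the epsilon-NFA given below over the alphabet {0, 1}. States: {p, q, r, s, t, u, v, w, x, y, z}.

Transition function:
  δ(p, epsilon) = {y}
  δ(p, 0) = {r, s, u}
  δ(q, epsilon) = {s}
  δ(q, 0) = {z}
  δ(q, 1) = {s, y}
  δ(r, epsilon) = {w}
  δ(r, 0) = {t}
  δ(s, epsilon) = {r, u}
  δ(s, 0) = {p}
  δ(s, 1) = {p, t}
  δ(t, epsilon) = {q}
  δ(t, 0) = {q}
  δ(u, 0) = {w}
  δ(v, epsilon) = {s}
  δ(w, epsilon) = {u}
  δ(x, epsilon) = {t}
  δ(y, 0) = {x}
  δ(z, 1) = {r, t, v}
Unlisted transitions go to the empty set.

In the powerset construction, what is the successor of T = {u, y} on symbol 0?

{q, r, s, t, u, w, x}

u on 0 → {w}.
y on 0 → {x}.
Union after reading 0: {w, x}.
Now take the epsilon-closure:
From w via epsilon: add u.
From x via epsilon: add t.
From t via epsilon: add q.
From q via epsilon: add s.
From s via epsilon: add r.
No new states can be added; the closed set is {q, r, s, t, u, w, x}.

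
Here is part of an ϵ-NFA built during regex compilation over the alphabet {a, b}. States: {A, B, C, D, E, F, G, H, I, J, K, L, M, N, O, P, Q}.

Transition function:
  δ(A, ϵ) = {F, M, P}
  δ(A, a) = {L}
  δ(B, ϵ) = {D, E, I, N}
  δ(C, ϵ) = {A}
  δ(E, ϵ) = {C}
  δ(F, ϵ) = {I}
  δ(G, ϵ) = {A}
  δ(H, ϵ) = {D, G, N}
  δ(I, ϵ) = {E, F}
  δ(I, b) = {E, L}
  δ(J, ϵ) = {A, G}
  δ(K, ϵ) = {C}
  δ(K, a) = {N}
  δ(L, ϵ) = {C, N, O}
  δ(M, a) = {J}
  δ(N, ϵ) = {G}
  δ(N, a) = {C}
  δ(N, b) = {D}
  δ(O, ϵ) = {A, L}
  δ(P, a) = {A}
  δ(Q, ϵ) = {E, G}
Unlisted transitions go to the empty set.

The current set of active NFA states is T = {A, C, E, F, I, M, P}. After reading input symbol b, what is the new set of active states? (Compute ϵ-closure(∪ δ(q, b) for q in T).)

{A, C, E, F, G, I, L, M, N, O, P}

I on b → {E, L}.
No b-transition from A, C, E, F, M, P.
Union after reading b: {E, L}.
Now take the ϵ-closure:
From E via ϵ: add C.
From L via ϵ: add N, O.
From C via ϵ: add A.
From N via ϵ: add G.
From A via ϵ: add F, M, P.
From F via ϵ: add I.
No new states can be added; the closed set is {A, C, E, F, G, I, L, M, N, O, P}.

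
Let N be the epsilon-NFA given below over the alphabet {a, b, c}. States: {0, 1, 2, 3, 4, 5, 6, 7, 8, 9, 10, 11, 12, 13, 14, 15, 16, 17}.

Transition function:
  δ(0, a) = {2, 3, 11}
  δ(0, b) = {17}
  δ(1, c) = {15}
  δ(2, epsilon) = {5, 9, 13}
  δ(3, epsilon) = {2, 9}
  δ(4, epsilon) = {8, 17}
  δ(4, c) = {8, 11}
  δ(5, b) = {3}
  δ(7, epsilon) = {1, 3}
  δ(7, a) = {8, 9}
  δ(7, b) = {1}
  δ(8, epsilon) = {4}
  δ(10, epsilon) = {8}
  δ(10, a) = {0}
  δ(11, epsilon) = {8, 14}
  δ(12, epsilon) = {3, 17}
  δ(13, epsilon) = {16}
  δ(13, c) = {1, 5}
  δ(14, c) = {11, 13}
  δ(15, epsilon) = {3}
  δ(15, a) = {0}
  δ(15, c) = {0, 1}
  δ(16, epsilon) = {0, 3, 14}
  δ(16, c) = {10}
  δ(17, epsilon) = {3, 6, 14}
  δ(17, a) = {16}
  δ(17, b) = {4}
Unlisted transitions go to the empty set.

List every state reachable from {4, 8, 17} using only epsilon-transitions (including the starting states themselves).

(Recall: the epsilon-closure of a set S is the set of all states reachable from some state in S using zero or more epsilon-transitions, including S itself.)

Start with {4, 8, 17}.
From 17 via epsilon: add 3, 6, 14.
From 3 via epsilon: add 2, 9.
From 2 via epsilon: add 5, 13.
From 13 via epsilon: add 16.
From 16 via epsilon: add 0.
No new states can be added; the closed set is {0, 2, 3, 4, 5, 6, 8, 9, 13, 14, 16, 17}.

{0, 2, 3, 4, 5, 6, 8, 9, 13, 14, 16, 17}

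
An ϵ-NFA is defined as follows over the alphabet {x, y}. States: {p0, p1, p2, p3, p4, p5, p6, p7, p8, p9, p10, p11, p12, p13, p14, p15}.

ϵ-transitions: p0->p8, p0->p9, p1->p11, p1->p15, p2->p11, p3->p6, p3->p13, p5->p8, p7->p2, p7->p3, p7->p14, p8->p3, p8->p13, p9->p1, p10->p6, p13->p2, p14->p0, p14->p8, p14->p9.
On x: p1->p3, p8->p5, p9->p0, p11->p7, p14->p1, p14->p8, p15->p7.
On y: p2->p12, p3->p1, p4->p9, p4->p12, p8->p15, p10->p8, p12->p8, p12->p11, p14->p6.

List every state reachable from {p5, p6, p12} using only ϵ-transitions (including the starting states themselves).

Start with {p5, p6, p12}.
From p5 via ϵ: add p8.
From p8 via ϵ: add p3, p13.
From p13 via ϵ: add p2.
From p2 via ϵ: add p11.
No new states can be added; the closed set is {p2, p3, p5, p6, p8, p11, p12, p13}.

{p2, p3, p5, p6, p8, p11, p12, p13}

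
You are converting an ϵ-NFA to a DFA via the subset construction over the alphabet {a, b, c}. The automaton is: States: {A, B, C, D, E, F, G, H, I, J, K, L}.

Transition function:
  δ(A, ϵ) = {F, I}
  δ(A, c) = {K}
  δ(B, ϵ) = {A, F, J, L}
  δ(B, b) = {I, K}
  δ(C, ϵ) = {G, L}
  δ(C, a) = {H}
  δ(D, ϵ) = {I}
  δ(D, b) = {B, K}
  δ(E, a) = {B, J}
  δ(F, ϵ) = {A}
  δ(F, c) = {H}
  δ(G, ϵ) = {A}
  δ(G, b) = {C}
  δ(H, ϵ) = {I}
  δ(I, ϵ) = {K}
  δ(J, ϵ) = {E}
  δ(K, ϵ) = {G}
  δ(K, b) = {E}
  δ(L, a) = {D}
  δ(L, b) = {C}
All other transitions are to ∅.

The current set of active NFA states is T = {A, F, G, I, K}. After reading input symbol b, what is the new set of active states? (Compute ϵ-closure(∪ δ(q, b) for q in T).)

G on b → {C}.
K on b → {E}.
No b-transition from A, F, I.
Union after reading b: {C, E}.
Now take the ϵ-closure:
From C via ϵ: add G, L.
From G via ϵ: add A.
From A via ϵ: add F, I.
From I via ϵ: add K.
No new states can be added; the closed set is {A, C, E, F, G, I, K, L}.

{A, C, E, F, G, I, K, L}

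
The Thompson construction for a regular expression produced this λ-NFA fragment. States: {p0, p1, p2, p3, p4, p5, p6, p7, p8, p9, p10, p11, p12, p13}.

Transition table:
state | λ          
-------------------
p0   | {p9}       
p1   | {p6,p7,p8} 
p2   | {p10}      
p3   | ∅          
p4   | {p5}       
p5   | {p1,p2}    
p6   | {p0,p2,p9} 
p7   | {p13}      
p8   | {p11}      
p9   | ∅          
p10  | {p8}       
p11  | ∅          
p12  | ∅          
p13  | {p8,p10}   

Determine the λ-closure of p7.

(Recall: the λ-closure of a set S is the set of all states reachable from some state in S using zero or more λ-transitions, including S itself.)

{p7, p8, p10, p11, p13}

Start with {p7}.
From p7 via λ: add p13.
From p13 via λ: add p8, p10.
From p8 via λ: add p11.
No new states can be added; the closed set is {p7, p8, p10, p11, p13}.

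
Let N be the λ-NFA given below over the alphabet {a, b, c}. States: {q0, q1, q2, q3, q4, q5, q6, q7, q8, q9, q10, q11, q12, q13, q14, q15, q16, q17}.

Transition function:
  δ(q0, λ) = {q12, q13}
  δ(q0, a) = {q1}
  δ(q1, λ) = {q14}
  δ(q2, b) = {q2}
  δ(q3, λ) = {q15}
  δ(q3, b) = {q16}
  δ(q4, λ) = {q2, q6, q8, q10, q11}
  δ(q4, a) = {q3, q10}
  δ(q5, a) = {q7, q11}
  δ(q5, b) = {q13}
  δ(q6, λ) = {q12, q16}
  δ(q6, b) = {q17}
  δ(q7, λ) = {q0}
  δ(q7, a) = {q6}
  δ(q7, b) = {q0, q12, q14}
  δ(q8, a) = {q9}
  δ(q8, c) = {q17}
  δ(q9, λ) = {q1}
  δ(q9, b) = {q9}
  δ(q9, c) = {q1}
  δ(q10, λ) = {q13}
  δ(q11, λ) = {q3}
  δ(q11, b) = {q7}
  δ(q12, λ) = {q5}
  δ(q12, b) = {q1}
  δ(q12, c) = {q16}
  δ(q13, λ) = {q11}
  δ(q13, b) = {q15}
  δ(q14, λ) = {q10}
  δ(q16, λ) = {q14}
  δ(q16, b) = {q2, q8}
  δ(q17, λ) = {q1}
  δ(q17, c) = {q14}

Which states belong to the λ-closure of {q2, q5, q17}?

Start with {q2, q5, q17}.
From q17 via λ: add q1.
From q1 via λ: add q14.
From q14 via λ: add q10.
From q10 via λ: add q13.
From q13 via λ: add q11.
From q11 via λ: add q3.
From q3 via λ: add q15.
No new states can be added; the closed set is {q1, q2, q3, q5, q10, q11, q13, q14, q15, q17}.

{q1, q2, q3, q5, q10, q11, q13, q14, q15, q17}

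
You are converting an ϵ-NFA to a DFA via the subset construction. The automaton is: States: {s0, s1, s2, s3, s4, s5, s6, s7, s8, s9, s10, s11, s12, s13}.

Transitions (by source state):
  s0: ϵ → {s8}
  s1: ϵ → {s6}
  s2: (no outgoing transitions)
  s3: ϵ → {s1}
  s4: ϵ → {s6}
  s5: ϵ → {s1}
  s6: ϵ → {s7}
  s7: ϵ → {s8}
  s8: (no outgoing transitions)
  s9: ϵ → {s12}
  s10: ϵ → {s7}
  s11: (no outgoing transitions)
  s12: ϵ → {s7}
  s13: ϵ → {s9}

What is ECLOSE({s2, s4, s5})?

Start with {s2, s4, s5}.
From s4 via ϵ: add s6.
From s5 via ϵ: add s1.
From s6 via ϵ: add s7.
From s7 via ϵ: add s8.
No new states can be added; the closed set is {s1, s2, s4, s5, s6, s7, s8}.

{s1, s2, s4, s5, s6, s7, s8}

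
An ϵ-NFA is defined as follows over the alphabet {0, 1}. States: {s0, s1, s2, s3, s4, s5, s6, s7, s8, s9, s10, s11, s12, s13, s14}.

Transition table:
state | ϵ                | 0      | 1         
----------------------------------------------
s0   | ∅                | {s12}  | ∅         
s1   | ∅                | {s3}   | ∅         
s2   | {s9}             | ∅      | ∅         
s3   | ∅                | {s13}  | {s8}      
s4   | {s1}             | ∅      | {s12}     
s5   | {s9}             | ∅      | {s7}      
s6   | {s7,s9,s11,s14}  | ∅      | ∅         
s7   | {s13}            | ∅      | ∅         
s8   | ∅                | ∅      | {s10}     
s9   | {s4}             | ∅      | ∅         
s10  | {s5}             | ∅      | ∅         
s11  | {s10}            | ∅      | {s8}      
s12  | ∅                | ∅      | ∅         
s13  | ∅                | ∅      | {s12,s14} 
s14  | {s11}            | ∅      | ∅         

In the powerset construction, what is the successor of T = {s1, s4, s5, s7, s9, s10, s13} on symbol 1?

s4 on 1 → {s12}.
s5 on 1 → {s7}.
s13 on 1 → {s12, s14}.
No 1-transition from s1, s7, s9, s10.
Union after reading 1: {s7, s12, s14}.
Now take the ϵ-closure:
From s7 via ϵ: add s13.
From s14 via ϵ: add s11.
From s11 via ϵ: add s10.
From s10 via ϵ: add s5.
From s5 via ϵ: add s9.
From s9 via ϵ: add s4.
From s4 via ϵ: add s1.
No new states can be added; the closed set is {s1, s4, s5, s7, s9, s10, s11, s12, s13, s14}.

{s1, s4, s5, s7, s9, s10, s11, s12, s13, s14}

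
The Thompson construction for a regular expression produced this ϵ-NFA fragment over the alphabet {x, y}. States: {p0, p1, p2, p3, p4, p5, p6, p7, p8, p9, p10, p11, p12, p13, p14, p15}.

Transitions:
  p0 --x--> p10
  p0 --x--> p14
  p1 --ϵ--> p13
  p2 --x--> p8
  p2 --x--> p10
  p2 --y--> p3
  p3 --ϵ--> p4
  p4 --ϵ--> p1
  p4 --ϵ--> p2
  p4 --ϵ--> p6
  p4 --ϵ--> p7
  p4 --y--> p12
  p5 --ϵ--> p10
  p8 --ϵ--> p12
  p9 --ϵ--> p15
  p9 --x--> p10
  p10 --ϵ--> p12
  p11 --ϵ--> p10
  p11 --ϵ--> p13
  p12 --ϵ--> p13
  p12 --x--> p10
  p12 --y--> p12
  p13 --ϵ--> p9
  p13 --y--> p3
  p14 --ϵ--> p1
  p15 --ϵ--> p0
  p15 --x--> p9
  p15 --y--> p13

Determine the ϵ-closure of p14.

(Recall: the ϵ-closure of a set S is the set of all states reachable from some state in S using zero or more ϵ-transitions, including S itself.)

{p0, p1, p9, p13, p14, p15}

Start with {p14}.
From p14 via ϵ: add p1.
From p1 via ϵ: add p13.
From p13 via ϵ: add p9.
From p9 via ϵ: add p15.
From p15 via ϵ: add p0.
No new states can be added; the closed set is {p0, p1, p9, p13, p14, p15}.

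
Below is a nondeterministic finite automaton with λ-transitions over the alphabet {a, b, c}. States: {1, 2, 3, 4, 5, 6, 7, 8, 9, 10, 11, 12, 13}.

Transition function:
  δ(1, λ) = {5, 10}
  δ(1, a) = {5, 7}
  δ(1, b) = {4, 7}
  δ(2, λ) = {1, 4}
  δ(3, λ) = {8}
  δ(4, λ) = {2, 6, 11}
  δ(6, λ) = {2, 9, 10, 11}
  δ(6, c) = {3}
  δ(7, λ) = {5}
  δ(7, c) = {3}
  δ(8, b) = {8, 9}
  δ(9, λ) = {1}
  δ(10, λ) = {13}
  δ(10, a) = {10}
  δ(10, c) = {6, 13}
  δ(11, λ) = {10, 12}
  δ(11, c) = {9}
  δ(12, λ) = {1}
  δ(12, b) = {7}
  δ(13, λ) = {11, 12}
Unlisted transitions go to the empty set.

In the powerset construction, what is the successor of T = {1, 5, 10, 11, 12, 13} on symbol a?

1 on a → {5, 7}.
10 on a → {10}.
No a-transition from 5, 11, 12, 13.
Union after reading a: {5, 7, 10}.
Now take the λ-closure:
From 10 via λ: add 13.
From 13 via λ: add 11, 12.
From 12 via λ: add 1.
No new states can be added; the closed set is {1, 5, 7, 10, 11, 12, 13}.

{1, 5, 7, 10, 11, 12, 13}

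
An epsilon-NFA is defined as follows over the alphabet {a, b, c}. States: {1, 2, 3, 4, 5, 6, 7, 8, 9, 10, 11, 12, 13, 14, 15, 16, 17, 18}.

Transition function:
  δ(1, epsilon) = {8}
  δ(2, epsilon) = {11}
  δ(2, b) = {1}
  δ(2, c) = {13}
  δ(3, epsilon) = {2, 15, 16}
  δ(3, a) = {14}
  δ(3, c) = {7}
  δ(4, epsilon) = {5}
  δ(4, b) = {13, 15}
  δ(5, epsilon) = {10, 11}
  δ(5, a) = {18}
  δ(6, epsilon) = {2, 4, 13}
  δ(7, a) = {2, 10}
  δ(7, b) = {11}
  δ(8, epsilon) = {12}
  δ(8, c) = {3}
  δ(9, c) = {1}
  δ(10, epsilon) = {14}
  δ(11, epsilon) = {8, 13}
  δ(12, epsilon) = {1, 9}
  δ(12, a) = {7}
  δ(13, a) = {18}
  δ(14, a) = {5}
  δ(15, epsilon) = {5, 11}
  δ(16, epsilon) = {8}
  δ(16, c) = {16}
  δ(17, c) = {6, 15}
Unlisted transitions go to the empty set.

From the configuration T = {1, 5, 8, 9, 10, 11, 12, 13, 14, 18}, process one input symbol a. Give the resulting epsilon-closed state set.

5 on a → {18}.
12 on a → {7}.
13 on a → {18}.
14 on a → {5}.
No a-transition from 1, 8, 9, 10, 11, 18.
Union after reading a: {5, 7, 18}.
Now take the epsilon-closure:
From 5 via epsilon: add 10, 11.
From 10 via epsilon: add 14.
From 11 via epsilon: add 8, 13.
From 8 via epsilon: add 12.
From 12 via epsilon: add 1, 9.
No new states can be added; the closed set is {1, 5, 7, 8, 9, 10, 11, 12, 13, 14, 18}.

{1, 5, 7, 8, 9, 10, 11, 12, 13, 14, 18}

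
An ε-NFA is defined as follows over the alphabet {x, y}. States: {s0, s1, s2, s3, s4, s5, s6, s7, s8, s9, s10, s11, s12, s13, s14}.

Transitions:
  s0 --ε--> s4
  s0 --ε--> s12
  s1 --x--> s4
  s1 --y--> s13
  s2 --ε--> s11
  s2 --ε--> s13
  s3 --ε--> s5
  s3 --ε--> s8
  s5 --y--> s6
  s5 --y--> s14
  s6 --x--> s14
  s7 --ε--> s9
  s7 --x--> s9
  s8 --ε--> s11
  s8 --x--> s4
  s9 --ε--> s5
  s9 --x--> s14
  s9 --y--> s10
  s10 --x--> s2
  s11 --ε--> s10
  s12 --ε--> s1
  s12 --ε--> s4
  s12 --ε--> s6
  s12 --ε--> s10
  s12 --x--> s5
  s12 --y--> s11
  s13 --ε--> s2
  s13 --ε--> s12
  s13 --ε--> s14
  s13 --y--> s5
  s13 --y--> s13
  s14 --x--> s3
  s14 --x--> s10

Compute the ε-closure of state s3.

Start with {s3}.
From s3 via ε: add s5, s8.
From s8 via ε: add s11.
From s11 via ε: add s10.
No new states can be added; the closed set is {s3, s5, s8, s10, s11}.

{s3, s5, s8, s10, s11}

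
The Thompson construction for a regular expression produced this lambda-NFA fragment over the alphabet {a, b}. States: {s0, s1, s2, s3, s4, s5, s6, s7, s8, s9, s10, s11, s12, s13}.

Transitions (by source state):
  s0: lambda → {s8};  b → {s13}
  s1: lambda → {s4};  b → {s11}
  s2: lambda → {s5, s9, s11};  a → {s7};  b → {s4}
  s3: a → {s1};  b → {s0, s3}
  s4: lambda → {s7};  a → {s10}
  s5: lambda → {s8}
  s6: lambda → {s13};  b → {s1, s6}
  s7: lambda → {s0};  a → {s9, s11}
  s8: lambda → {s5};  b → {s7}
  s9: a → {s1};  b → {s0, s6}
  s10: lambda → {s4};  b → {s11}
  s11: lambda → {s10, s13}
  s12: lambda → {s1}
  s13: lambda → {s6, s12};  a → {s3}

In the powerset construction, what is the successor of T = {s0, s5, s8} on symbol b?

{s0, s1, s4, s5, s6, s7, s8, s12, s13}

s0 on b → {s13}.
s8 on b → {s7}.
No b-transition from s5.
Union after reading b: {s7, s13}.
Now take the lambda-closure:
From s7 via lambda: add s0.
From s13 via lambda: add s6, s12.
From s0 via lambda: add s8.
From s12 via lambda: add s1.
From s1 via lambda: add s4.
From s8 via lambda: add s5.
No new states can be added; the closed set is {s0, s1, s4, s5, s6, s7, s8, s12, s13}.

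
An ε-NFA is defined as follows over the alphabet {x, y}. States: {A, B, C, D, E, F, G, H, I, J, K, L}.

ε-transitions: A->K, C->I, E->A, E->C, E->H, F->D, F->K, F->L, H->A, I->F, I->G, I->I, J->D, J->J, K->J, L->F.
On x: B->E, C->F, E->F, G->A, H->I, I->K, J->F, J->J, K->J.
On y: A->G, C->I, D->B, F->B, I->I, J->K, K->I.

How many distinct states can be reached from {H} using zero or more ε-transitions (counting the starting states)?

5

Start with {H}.
From H via ε: add A.
From A via ε: add K.
From K via ε: add J.
From J via ε: add D.
ε-closure = {A, D, H, J, K}, which has 5 states.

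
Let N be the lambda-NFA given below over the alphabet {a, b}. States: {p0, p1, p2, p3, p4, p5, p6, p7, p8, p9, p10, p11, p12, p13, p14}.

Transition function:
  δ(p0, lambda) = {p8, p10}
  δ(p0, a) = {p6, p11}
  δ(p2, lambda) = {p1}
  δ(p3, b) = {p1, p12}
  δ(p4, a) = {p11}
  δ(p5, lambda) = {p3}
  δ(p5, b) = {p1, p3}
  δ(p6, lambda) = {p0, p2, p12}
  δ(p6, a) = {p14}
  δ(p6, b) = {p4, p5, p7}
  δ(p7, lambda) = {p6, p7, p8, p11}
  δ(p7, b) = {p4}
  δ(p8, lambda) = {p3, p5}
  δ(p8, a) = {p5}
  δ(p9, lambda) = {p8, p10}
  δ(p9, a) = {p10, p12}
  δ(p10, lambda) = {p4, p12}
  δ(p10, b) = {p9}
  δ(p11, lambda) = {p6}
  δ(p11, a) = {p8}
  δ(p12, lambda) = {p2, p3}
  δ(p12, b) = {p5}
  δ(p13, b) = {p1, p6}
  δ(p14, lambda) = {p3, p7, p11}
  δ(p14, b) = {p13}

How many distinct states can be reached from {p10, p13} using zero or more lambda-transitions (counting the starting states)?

7

Start with {p10, p13}.
From p10 via lambda: add p4, p12.
From p12 via lambda: add p2, p3.
From p2 via lambda: add p1.
lambda-closure = {p1, p2, p3, p4, p10, p12, p13}, which has 7 states.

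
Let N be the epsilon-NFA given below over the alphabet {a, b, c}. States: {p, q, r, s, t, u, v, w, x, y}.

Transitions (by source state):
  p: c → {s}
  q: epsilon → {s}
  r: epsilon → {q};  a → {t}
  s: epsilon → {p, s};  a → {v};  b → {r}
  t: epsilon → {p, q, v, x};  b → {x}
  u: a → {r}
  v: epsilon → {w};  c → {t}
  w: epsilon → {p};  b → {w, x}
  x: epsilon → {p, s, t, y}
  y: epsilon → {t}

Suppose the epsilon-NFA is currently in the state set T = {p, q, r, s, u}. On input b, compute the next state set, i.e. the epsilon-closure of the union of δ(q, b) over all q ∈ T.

s on b → {r}.
No b-transition from p, q, r, u.
Union after reading b: {r}.
Now take the epsilon-closure:
From r via epsilon: add q.
From q via epsilon: add s.
From s via epsilon: add p.
No new states can be added; the closed set is {p, q, r, s}.

{p, q, r, s}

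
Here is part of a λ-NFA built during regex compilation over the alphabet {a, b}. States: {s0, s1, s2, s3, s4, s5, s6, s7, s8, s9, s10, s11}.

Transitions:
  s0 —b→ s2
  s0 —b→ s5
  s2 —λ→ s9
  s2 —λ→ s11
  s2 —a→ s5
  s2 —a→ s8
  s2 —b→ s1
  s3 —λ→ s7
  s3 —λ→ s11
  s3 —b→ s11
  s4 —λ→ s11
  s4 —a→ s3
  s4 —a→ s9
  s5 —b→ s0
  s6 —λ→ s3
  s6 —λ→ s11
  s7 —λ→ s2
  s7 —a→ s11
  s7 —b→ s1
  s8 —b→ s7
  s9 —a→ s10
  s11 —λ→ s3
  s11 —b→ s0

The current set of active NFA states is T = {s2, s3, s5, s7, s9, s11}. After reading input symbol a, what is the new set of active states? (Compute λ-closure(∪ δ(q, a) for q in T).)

{s2, s3, s5, s7, s8, s9, s10, s11}

s2 on a → {s5, s8}.
s7 on a → {s11}.
s9 on a → {s10}.
No a-transition from s3, s5, s11.
Union after reading a: {s5, s8, s10, s11}.
Now take the λ-closure:
From s11 via λ: add s3.
From s3 via λ: add s7.
From s7 via λ: add s2.
From s2 via λ: add s9.
No new states can be added; the closed set is {s2, s3, s5, s7, s8, s9, s10, s11}.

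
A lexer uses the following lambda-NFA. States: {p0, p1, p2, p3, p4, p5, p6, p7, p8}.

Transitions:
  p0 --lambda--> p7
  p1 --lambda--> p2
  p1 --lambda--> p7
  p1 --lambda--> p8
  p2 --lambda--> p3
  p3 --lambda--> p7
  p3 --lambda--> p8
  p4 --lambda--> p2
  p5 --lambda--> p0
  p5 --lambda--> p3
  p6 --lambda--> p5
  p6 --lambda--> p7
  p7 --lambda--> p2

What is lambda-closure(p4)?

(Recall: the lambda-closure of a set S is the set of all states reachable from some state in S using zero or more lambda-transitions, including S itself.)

{p2, p3, p4, p7, p8}

Start with {p4}.
From p4 via lambda: add p2.
From p2 via lambda: add p3.
From p3 via lambda: add p7, p8.
No new states can be added; the closed set is {p2, p3, p4, p7, p8}.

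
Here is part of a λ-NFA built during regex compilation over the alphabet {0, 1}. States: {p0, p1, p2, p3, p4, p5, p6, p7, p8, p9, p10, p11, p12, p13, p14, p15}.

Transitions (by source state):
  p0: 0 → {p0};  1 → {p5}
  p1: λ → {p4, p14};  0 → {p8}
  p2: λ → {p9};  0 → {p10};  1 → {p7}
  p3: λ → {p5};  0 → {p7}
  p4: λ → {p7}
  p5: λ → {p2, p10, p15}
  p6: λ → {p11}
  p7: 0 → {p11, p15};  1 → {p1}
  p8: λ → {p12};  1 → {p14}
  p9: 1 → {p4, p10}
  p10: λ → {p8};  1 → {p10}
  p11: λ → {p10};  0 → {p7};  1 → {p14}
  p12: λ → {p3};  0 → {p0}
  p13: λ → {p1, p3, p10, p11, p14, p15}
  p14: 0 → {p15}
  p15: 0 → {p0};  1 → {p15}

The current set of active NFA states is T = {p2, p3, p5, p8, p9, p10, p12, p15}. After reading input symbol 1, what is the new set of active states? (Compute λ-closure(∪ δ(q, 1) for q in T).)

p2 on 1 → {p7}.
p8 on 1 → {p14}.
p9 on 1 → {p4, p10}.
p10 on 1 → {p10}.
p15 on 1 → {p15}.
No 1-transition from p3, p5, p12.
Union after reading 1: {p4, p7, p10, p14, p15}.
Now take the λ-closure:
From p10 via λ: add p8.
From p8 via λ: add p12.
From p12 via λ: add p3.
From p3 via λ: add p5.
From p5 via λ: add p2.
From p2 via λ: add p9.
No new states can be added; the closed set is {p2, p3, p4, p5, p7, p8, p9, p10, p12, p14, p15}.

{p2, p3, p4, p5, p7, p8, p9, p10, p12, p14, p15}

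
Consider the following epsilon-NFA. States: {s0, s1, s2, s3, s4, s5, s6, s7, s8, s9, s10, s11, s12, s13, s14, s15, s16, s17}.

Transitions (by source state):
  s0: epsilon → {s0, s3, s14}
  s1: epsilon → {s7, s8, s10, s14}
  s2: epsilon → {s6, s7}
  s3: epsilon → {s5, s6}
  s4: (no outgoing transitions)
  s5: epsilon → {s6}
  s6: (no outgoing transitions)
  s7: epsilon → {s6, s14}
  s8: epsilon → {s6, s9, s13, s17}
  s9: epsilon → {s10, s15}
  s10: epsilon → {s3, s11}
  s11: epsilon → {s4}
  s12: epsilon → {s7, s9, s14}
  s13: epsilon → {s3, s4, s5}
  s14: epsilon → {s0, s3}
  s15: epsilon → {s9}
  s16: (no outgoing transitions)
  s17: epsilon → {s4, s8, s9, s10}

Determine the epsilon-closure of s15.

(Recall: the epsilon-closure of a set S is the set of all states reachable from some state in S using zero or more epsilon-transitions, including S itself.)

Start with {s15}.
From s15 via epsilon: add s9.
From s9 via epsilon: add s10.
From s10 via epsilon: add s3, s11.
From s3 via epsilon: add s5, s6.
From s11 via epsilon: add s4.
No new states can be added; the closed set is {s3, s4, s5, s6, s9, s10, s11, s15}.

{s3, s4, s5, s6, s9, s10, s11, s15}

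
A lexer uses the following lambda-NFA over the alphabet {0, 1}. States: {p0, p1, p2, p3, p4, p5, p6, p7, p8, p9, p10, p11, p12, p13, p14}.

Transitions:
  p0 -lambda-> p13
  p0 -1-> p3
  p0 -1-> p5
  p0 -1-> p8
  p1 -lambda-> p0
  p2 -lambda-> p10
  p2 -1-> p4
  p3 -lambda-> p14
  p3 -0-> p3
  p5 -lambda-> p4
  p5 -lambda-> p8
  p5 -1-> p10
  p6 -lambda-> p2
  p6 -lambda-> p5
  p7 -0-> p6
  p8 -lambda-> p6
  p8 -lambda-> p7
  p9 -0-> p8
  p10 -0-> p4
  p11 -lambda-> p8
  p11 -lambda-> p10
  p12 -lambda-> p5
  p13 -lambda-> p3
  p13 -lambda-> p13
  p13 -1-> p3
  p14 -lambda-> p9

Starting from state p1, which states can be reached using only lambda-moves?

{p0, p1, p3, p9, p13, p14}

Start with {p1}.
From p1 via lambda: add p0.
From p0 via lambda: add p13.
From p13 via lambda: add p3.
From p3 via lambda: add p14.
From p14 via lambda: add p9.
No new states can be added; the closed set is {p0, p1, p3, p9, p13, p14}.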